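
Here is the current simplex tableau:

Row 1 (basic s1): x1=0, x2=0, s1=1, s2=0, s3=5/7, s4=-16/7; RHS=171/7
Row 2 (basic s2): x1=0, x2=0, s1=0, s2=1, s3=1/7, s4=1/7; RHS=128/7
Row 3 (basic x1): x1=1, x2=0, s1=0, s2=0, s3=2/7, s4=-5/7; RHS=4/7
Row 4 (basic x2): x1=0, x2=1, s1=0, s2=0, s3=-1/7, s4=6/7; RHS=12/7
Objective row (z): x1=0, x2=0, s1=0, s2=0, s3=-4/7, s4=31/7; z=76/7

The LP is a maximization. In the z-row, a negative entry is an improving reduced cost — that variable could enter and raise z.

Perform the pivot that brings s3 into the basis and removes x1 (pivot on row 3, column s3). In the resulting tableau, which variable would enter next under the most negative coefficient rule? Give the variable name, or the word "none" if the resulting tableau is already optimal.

Pivot element 2/7. New z-row = old z-row − (-4/7)·(row 3/(2/7)).
Updated z-row coefficients: x1: 2, x2: 0, s1: 0, s2: 0, s3: 0, s4: 3.
No coefficient is strictly negative; the tableau after this pivot is optimal.

none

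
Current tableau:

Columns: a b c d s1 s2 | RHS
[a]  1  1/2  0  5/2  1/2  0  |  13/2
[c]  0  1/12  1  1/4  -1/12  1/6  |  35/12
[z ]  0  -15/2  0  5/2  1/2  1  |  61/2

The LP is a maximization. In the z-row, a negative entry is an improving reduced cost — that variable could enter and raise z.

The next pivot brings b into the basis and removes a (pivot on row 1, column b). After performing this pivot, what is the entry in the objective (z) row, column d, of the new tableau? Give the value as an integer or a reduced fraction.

40

Pivot element is row 1, column b: 1/2.
Normalize row 1: new (row 1, d) = (5/2)/(1/2) = 5.
z-row ← z-row − (-15/2)·(new row 1): 5/2 − (-15/2)·5 = 40.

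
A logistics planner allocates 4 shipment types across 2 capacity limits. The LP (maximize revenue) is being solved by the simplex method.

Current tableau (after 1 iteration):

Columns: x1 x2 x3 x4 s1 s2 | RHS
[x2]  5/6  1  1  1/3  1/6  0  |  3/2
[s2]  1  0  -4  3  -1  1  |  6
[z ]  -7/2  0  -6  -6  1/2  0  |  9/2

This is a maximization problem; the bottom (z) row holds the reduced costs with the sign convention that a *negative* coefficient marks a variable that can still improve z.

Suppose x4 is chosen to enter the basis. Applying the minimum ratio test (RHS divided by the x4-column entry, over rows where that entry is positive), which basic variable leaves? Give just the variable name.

Ratios: row 1 (x2): (3/2)/(1/3) = 9/2; row 2 (s2): 6/3 = 2.
Minimum ratio 2 is in the s2 row, so s2 leaves.

s2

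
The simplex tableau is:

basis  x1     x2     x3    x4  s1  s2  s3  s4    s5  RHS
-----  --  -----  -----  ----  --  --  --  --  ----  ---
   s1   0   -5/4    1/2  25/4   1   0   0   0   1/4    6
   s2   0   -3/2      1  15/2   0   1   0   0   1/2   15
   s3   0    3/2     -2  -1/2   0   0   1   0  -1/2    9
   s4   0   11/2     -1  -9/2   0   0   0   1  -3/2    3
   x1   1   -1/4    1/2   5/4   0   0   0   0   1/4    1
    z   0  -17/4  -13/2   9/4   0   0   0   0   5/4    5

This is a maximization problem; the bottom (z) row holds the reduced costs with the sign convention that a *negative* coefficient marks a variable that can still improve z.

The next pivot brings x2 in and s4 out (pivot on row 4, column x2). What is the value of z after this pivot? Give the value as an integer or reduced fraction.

161/22

Minimum ratio for x2: 3/(11/2) = 6/11.
z changes by −(z-row coeff of x2)·ratio = −(-17/4)·(6/11) = 51/22.
New z = 5 + (51/22) = 161/22.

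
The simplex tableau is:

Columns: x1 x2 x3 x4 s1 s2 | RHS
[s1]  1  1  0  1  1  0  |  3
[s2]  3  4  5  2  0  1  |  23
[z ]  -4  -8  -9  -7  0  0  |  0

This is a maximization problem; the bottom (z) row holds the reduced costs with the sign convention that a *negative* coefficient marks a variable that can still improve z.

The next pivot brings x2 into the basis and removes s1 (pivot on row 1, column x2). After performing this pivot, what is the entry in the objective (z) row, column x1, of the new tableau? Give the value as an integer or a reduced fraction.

Pivot element is row 1, column x2: 1.
Normalize row 1: new (row 1, x1) = 1/1 = 1.
z-row ← z-row − (-8)·(new row 1): -4 − (-8)·1 = 4.

4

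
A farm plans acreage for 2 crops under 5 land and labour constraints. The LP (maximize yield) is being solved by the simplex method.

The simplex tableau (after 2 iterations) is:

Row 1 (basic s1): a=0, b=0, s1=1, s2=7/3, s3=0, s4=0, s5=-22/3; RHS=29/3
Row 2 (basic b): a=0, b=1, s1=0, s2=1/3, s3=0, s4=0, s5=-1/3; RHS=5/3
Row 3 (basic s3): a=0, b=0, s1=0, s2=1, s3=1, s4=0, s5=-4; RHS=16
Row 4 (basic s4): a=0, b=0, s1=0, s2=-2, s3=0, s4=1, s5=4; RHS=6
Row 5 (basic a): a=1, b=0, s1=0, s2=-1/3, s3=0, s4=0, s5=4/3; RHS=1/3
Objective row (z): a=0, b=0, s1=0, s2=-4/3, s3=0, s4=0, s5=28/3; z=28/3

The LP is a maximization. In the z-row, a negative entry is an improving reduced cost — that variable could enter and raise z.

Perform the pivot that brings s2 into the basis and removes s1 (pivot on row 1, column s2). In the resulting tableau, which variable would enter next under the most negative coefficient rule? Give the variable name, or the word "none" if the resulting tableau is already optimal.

none

Pivot element 7/3. New z-row = old z-row − (-4/3)·(row 1/(7/3)).
Updated z-row coefficients: a: 0, b: 0, s1: 4/7, s2: 0, s3: 0, s4: 0, s5: 36/7.
No coefficient is strictly negative; the tableau after this pivot is optimal.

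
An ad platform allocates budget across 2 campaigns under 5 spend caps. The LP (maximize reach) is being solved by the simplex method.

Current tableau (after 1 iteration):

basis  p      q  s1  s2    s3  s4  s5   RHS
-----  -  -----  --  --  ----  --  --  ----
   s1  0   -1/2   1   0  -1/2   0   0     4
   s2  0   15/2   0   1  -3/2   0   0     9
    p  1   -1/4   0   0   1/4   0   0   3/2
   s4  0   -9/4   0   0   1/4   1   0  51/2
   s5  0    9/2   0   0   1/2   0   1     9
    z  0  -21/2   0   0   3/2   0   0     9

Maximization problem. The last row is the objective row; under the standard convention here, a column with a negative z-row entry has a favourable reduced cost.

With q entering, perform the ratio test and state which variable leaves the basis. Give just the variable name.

s2

Ratios: row 1 (s1): entry -1/2 ≤ 0, skip; row 2 (s2): 9/(15/2) = 6/5; row 3 (p): entry -1/4 ≤ 0, skip; row 4 (s4): entry -9/4 ≤ 0, skip; row 5 (s5): 9/(9/2) = 2.
Minimum ratio 6/5 is in the s2 row, so s2 leaves.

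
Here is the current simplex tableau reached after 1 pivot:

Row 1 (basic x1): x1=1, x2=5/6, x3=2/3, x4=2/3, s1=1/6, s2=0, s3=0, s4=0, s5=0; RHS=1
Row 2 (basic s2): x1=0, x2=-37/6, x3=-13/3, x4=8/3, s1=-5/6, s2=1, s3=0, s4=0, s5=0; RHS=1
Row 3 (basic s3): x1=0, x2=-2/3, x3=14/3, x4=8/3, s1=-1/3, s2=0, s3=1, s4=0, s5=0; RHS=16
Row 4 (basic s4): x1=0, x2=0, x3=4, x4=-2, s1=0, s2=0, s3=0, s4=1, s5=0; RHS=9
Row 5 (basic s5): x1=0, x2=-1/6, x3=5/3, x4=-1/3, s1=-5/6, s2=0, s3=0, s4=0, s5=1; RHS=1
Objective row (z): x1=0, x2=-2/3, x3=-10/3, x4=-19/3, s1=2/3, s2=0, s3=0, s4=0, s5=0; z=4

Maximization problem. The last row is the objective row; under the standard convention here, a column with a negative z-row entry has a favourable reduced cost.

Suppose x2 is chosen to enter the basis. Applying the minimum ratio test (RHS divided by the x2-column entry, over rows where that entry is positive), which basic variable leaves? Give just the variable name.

Ratios: row 1 (x1): 1/(5/6) = 6/5; row 2 (s2): entry -37/6 ≤ 0, skip; row 3 (s3): entry -2/3 ≤ 0, skip; row 4 (s4): entry 0 ≤ 0, skip; row 5 (s5): entry -1/6 ≤ 0, skip.
Minimum ratio 6/5 is in the x1 row, so x1 leaves.

x1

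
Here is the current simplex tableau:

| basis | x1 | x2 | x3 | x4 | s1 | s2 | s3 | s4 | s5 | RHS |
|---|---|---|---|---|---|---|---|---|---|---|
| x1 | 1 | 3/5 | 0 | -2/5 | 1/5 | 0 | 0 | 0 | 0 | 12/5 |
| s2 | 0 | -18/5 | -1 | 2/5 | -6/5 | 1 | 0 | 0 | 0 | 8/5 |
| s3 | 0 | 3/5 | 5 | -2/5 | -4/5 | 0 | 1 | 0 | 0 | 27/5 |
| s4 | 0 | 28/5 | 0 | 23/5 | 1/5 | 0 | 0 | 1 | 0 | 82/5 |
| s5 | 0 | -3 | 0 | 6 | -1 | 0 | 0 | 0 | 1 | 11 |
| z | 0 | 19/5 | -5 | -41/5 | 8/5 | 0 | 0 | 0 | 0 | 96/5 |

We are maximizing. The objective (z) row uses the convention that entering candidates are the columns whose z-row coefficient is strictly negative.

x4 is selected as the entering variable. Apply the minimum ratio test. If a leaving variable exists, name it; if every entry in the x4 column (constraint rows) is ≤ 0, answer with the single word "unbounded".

Ratios: row 1 (x1): entry -2/5 ≤ 0, skip; row 2 (s2): (8/5)/(2/5) = 4; row 3 (s3): entry -2/5 ≤ 0, skip; row 4 (s4): (82/5)/(23/5) = 82/23; row 5 (s5): 11/6 = 11/6.
Minimum ratio is in the s5 row, so s5 leaves.

s5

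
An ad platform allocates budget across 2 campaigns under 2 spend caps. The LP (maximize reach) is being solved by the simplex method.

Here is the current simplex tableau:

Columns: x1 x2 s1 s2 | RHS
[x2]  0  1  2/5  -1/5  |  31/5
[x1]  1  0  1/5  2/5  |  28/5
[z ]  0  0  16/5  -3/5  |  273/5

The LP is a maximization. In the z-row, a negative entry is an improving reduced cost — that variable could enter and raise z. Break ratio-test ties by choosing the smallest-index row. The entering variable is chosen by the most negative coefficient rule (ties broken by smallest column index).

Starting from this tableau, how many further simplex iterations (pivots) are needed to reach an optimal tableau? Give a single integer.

pivot: s2 in, x1 out → z = 63
No improving column remains; optimal.

1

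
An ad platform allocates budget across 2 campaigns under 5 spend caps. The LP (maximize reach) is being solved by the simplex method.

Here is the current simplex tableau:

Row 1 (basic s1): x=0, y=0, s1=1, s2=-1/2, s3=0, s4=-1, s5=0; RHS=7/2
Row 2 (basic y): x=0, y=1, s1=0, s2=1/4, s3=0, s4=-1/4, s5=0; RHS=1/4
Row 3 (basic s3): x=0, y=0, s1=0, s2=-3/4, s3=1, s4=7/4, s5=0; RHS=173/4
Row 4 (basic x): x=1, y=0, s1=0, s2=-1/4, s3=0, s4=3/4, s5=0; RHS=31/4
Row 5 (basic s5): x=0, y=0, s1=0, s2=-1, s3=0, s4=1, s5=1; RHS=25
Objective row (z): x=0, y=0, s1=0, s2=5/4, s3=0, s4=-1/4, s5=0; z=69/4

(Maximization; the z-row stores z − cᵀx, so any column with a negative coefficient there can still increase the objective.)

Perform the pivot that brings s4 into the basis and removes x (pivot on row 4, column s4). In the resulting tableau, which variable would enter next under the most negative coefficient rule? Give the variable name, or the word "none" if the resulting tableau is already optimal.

Pivot element 3/4. New z-row = old z-row − (-1/4)·(row 4/(3/4)).
Updated z-row coefficients: x: 1/3, y: 0, s1: 0, s2: 7/6, s3: 0, s4: 0, s5: 0.
No coefficient is strictly negative; the tableau after this pivot is optimal.

none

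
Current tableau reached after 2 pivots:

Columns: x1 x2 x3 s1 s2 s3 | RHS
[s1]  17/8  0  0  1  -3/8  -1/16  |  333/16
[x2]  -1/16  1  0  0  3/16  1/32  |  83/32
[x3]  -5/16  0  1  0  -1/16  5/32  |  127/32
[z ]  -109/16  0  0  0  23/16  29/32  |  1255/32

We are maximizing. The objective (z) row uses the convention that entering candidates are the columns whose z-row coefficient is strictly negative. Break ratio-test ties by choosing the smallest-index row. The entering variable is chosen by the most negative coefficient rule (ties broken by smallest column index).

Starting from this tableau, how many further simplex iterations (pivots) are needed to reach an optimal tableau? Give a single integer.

1

pivot: x1 in, s1 out → z = 1801/17
No improving column remains; optimal.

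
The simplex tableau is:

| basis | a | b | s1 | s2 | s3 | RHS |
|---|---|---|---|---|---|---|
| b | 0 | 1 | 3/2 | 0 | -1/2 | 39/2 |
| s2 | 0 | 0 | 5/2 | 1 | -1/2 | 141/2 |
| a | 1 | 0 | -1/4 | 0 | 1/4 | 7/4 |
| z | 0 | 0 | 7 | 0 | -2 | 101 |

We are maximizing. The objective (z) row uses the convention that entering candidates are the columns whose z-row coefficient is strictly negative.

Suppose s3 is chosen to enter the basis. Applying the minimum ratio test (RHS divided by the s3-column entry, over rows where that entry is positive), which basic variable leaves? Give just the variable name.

a

Ratios: row 1 (b): entry -1/2 ≤ 0, skip; row 2 (s2): entry -1/2 ≤ 0, skip; row 3 (a): (7/4)/(1/4) = 7.
Minimum ratio 7 is in the a row, so a leaves.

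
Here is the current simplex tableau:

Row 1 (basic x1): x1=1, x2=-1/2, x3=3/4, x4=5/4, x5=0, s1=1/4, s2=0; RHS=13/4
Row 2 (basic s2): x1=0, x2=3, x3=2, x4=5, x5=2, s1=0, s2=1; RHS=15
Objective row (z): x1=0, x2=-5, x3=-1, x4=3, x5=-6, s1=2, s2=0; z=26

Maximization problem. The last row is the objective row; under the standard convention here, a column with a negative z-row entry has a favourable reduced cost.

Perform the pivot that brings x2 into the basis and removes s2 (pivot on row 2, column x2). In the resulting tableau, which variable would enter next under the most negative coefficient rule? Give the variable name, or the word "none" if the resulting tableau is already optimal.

x5

Pivot element 3. New z-row = old z-row − (-5)·(row 2/3).
Updated z-row coefficients: x1: 0, x2: 0, x3: 7/3, x4: 34/3, x5: -8/3, s1: 2, s2: 5/3.
The most negative is -8/3 in column x5, so x5 would enter next.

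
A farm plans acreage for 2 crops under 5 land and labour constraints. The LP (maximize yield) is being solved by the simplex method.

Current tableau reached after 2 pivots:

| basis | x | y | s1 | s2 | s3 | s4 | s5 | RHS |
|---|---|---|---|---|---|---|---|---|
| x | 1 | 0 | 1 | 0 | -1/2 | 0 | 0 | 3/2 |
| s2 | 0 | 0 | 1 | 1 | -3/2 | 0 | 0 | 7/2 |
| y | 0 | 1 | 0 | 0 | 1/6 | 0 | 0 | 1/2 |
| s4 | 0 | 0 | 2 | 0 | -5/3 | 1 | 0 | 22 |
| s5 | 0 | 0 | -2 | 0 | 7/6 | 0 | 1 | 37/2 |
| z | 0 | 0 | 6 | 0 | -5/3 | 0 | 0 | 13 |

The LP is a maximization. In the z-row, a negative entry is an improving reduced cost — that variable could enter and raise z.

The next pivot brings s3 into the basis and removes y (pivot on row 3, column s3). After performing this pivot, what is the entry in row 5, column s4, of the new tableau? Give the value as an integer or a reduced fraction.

Pivot element is row 3, column s3: 1/6.
Normalize row 3: new (row 3, s4) = 0/(1/6) = 0.
row 5 ← row 5 − (7/6)·(new row 3): 0 − (7/6)·0 = 0.

0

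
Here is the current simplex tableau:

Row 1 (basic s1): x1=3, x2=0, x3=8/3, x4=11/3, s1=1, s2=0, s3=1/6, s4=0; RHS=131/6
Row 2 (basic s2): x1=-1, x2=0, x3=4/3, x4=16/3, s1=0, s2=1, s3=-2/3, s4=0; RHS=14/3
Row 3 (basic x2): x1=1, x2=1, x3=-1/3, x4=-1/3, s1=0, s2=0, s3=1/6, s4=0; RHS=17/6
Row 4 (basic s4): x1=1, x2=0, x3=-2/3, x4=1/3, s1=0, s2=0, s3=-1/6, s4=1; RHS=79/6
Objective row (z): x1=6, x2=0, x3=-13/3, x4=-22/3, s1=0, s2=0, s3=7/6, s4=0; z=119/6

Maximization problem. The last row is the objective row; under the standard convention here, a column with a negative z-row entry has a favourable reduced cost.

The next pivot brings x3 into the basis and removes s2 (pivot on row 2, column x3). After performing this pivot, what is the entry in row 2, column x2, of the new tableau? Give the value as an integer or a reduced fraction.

Pivot element is row 2, column x3: 4/3.
Normalize row 2: new (row 2, x2) = 0/(4/3) = 0.
Row 2 is the pivot row, so the entry is 0.

0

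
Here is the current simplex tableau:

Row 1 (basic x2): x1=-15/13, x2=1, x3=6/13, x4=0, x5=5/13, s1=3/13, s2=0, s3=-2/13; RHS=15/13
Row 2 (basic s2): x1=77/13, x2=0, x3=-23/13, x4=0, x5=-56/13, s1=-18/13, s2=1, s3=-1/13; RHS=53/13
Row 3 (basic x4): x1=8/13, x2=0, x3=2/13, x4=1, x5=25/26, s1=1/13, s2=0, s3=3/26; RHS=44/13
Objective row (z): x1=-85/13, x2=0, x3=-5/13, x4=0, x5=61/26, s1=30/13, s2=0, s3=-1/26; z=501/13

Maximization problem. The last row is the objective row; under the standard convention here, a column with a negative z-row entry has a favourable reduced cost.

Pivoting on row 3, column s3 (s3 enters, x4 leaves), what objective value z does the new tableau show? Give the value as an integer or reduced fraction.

Minimum ratio for s3: (44/13)/(3/26) = 88/3.
z changes by −(z-row coeff of s3)·ratio = −(-1/26)·(88/3) = 44/39.
New z = 501/13 + (44/39) = 119/3.

119/3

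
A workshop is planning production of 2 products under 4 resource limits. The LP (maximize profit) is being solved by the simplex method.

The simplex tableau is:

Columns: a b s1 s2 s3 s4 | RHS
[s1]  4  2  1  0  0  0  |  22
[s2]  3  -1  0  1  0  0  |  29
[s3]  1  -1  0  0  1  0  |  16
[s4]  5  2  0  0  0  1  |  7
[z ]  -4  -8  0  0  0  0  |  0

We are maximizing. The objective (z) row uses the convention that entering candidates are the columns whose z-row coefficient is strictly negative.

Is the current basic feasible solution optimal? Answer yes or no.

no

Column a has objective-row coefficient -4, which is negative; an improving pivot exists, so not yet optimal.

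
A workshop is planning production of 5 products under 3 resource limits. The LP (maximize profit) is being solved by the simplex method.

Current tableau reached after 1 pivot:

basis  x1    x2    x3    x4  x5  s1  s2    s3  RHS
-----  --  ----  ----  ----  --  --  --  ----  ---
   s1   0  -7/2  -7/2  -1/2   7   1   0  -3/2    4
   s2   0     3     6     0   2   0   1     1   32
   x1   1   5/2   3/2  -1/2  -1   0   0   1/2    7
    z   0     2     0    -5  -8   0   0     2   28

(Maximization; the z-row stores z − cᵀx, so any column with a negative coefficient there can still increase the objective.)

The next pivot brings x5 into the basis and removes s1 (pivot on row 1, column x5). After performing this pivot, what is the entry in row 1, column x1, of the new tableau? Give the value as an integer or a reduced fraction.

Pivot element is row 1, column x5: 7.
Normalize row 1: new (row 1, x1) = 0/7 = 0.
Row 1 is the pivot row, so the entry is 0.

0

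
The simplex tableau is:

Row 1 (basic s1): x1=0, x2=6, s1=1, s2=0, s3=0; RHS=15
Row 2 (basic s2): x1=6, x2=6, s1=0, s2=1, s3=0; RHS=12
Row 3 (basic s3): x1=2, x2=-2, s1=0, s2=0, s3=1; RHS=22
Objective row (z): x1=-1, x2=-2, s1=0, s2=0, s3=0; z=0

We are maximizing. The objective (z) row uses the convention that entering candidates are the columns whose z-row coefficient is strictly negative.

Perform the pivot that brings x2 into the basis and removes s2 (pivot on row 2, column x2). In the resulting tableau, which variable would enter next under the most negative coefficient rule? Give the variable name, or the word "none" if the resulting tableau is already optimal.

Pivot element 6. New z-row = old z-row − (-2)·(row 2/6).
Updated z-row coefficients: x1: 1, x2: 0, s1: 0, s2: 1/3, s3: 0.
No coefficient is strictly negative; the tableau after this pivot is optimal.

none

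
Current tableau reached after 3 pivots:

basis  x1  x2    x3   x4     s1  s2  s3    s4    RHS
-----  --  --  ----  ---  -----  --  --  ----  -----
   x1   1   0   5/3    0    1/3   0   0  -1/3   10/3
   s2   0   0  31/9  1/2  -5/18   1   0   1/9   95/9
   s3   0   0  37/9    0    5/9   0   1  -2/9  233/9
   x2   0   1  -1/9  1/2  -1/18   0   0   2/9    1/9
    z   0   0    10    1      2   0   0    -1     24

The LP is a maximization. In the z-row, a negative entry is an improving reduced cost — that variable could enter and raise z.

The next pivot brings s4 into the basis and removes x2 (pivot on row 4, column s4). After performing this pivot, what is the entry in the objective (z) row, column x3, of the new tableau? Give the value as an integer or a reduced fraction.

Pivot element is row 4, column s4: 2/9.
Normalize row 4: new (row 4, x3) = (-1/9)/(2/9) = -1/2.
z-row ← z-row − (-1)·(new row 4): 10 − (-1)·(-1/2) = 19/2.

19/2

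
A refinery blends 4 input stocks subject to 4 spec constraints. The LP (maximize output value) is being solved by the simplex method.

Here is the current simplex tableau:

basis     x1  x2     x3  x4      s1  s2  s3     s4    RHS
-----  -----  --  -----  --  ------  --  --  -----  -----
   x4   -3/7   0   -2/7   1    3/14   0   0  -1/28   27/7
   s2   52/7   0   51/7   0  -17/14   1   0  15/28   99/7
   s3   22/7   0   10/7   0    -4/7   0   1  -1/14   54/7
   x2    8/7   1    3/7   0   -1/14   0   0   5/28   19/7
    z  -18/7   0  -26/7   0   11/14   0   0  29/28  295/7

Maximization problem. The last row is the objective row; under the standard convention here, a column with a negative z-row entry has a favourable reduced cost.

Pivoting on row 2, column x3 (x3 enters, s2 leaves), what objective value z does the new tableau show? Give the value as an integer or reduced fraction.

839/17

Minimum ratio for x3: (99/7)/(51/7) = 33/17.
z changes by −(z-row coeff of x3)·ratio = −(-26/7)·(33/17) = 858/119.
New z = 295/7 + (858/119) = 839/17.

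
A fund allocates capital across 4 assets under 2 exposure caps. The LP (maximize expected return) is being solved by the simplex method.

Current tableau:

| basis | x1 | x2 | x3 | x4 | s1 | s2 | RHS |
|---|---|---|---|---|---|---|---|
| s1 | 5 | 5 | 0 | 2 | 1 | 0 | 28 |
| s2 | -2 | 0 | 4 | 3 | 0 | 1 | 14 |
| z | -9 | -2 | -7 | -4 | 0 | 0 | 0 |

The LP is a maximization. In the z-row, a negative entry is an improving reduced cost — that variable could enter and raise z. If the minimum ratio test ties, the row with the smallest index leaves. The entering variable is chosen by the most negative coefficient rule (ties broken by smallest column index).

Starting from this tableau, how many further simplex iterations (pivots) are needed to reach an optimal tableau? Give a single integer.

pivot: x1 in, s1 out → z = 252/5
pivot: x3 in, s2 out → z = 189/2
No improving column remains; optimal.

2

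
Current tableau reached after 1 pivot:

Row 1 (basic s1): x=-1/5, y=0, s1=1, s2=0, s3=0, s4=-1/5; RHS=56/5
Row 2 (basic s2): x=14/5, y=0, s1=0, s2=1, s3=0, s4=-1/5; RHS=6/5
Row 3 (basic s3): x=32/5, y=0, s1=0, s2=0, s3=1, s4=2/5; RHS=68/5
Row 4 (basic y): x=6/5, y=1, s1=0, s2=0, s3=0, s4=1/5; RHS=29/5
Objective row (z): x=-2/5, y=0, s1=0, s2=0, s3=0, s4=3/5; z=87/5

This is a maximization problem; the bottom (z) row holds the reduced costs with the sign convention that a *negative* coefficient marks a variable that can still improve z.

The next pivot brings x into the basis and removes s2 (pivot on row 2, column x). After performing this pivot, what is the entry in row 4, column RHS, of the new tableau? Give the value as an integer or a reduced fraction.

Pivot element is row 2, column x: 14/5.
Normalize row 2: new (row 2, RHS) = (6/5)/(14/5) = 3/7.
row 4 ← row 4 − (6/5)·(new row 2): 29/5 − (6/5)·(3/7) = 37/7.

37/7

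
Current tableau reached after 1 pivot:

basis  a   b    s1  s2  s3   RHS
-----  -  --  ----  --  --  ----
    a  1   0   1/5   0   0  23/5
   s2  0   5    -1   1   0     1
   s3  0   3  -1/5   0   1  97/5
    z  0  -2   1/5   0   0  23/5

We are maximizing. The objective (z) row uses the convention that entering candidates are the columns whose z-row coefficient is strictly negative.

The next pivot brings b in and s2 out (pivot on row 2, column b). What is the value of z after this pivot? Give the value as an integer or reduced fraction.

5

Minimum ratio for b: 1/5 = 1/5.
z changes by −(z-row coeff of b)·ratio = −(-2)·(1/5) = 2/5.
New z = 23/5 + (2/5) = 5.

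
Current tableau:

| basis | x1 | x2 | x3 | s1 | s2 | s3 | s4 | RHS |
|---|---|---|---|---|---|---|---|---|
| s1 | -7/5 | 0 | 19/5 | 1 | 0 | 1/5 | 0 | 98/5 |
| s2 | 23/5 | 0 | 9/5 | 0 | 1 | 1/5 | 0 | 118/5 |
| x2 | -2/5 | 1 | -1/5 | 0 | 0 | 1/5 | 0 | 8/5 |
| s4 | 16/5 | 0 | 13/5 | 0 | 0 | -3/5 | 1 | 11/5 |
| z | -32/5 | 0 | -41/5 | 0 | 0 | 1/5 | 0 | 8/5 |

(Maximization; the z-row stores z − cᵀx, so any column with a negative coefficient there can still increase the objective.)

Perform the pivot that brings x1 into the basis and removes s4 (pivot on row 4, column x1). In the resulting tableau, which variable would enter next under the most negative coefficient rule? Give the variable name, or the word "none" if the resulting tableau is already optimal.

Pivot element 16/5. New z-row = old z-row − (-32/5)·(row 4/(16/5)).
Updated z-row coefficients: x1: 0, x2: 0, x3: -3, s1: 0, s2: 0, s3: -1, s4: 2.
The most negative is -3 in column x3, so x3 would enter next.

x3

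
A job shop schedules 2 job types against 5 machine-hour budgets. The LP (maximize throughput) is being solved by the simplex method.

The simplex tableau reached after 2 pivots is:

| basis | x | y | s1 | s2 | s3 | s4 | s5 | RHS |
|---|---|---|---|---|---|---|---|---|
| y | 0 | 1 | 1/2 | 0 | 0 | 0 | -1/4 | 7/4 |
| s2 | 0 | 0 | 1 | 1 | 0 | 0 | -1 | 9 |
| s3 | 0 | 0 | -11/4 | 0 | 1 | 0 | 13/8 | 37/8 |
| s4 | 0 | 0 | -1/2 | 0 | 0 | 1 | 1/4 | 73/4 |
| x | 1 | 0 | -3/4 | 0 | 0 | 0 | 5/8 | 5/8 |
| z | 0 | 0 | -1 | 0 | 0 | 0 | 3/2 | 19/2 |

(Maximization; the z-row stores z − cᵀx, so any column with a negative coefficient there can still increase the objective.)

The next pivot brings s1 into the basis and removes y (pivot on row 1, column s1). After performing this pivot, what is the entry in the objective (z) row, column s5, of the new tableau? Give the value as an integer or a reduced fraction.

Pivot element is row 1, column s1: 1/2.
Normalize row 1: new (row 1, s5) = (-1/4)/(1/2) = -1/2.
z-row ← z-row − (-1)·(new row 1): 3/2 − (-1)·(-1/2) = 1.

1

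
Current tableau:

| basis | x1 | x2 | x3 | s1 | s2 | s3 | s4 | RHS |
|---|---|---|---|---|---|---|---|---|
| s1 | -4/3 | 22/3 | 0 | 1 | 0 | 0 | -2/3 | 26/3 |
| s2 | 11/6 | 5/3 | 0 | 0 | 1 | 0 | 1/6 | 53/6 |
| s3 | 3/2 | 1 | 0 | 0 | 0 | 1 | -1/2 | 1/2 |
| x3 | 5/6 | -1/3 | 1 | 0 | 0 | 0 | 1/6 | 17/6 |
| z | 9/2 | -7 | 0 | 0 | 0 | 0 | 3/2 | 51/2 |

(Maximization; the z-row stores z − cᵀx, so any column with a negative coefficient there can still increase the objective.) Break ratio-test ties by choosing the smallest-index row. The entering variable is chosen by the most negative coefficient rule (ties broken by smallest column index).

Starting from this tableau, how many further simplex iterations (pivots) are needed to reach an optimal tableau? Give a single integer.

pivot: x2 in, s3 out → z = 29
pivot: s4 in, s1 out → z = 97/3
No improving column remains; optimal.

2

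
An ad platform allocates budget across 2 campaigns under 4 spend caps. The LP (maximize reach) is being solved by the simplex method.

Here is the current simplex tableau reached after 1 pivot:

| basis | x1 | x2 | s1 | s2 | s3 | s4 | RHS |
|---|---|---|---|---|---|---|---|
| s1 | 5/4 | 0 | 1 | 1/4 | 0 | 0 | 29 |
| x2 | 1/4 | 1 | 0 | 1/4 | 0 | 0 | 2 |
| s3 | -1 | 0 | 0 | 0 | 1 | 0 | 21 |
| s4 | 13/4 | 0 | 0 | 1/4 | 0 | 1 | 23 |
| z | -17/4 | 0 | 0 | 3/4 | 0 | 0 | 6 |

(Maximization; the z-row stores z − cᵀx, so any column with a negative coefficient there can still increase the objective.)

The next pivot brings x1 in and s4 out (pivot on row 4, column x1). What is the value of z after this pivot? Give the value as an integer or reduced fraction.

469/13

Minimum ratio for x1: 23/(13/4) = 92/13.
z changes by −(z-row coeff of x1)·ratio = −(-17/4)·(92/13) = 391/13.
New z = 6 + (391/13) = 469/13.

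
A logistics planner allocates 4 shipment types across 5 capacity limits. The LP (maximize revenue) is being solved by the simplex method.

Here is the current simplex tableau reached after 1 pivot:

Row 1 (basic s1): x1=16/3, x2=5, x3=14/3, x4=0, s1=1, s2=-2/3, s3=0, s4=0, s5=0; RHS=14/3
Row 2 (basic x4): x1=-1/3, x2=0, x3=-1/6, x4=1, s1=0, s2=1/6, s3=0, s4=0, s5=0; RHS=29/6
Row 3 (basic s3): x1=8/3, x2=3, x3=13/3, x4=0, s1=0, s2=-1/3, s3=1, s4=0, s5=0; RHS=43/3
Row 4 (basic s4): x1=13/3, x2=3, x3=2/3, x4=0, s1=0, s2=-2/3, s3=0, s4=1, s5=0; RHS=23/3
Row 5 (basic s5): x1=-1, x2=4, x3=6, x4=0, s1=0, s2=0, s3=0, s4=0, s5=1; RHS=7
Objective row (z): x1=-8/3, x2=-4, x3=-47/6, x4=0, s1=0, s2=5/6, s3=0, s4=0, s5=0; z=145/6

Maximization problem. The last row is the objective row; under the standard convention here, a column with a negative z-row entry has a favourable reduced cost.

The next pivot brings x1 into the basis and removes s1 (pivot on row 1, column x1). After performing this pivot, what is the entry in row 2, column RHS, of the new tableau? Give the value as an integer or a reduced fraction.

41/8

Pivot element is row 1, column x1: 16/3.
Normalize row 1: new (row 1, RHS) = (14/3)/(16/3) = 7/8.
row 2 ← row 2 − (-1/3)·(new row 1): 29/6 − (-1/3)·(7/8) = 41/8.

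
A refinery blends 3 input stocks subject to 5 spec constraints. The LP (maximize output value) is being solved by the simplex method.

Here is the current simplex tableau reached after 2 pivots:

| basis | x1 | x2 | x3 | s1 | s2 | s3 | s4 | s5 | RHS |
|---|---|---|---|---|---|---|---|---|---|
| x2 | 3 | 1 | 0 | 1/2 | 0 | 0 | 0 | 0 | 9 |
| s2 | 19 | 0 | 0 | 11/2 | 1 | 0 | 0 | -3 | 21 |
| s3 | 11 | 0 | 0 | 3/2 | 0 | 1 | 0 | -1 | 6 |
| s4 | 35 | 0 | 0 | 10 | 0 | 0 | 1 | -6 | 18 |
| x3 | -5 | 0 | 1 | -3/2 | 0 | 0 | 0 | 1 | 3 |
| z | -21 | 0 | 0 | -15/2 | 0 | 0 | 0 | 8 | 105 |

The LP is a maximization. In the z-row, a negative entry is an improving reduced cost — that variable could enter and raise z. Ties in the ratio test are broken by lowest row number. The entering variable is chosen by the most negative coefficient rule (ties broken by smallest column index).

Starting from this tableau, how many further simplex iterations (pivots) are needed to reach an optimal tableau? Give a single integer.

2

pivot: x1 in, s4 out → z = 579/5
pivot: s1 in, x1 out → z = 237/2
No improving column remains; optimal.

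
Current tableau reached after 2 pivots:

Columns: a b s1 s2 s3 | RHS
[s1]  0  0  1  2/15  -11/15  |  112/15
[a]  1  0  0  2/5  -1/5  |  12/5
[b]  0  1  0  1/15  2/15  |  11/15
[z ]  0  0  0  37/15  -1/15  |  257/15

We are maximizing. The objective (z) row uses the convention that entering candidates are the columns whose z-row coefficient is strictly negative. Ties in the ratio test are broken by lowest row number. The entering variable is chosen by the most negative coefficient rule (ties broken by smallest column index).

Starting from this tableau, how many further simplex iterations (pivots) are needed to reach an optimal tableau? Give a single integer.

1

pivot: s3 in, b out → z = 35/2
No improving column remains; optimal.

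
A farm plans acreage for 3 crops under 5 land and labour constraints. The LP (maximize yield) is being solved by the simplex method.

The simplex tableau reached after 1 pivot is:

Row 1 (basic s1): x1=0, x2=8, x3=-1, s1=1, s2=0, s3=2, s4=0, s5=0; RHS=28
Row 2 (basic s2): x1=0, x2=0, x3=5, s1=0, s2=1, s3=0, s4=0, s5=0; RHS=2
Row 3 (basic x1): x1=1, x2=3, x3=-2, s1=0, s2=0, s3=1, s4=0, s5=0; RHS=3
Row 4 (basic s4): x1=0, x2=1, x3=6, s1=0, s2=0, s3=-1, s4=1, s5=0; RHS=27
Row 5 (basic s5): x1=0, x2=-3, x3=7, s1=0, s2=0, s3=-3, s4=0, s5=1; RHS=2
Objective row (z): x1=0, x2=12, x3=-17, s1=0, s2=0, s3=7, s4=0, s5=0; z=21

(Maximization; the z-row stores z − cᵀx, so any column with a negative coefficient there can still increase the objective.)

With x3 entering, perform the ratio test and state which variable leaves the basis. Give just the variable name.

Ratios: row 1 (s1): entry -1 ≤ 0, skip; row 2 (s2): 2/5 = 2/5; row 3 (x1): entry -2 ≤ 0, skip; row 4 (s4): 27/6 = 9/2; row 5 (s5): 2/7 = 2/7.
Minimum ratio 2/7 is in the s5 row, so s5 leaves.

s5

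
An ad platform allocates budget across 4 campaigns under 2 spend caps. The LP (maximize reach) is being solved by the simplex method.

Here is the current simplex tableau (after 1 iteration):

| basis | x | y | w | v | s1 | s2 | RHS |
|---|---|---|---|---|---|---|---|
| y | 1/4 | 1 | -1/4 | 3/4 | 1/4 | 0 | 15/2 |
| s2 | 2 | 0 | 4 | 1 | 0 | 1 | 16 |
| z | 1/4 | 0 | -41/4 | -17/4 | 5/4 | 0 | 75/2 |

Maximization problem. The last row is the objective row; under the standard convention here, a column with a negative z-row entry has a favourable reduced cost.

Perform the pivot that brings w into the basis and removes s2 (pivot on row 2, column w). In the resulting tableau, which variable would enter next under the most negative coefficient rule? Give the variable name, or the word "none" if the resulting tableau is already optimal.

Pivot element 4. New z-row = old z-row − (-41/4)·(row 2/4).
Updated z-row coefficients: x: 43/8, y: 0, w: 0, v: -27/16, s1: 5/4, s2: 41/16.
The most negative is -27/16 in column v, so v would enter next.

v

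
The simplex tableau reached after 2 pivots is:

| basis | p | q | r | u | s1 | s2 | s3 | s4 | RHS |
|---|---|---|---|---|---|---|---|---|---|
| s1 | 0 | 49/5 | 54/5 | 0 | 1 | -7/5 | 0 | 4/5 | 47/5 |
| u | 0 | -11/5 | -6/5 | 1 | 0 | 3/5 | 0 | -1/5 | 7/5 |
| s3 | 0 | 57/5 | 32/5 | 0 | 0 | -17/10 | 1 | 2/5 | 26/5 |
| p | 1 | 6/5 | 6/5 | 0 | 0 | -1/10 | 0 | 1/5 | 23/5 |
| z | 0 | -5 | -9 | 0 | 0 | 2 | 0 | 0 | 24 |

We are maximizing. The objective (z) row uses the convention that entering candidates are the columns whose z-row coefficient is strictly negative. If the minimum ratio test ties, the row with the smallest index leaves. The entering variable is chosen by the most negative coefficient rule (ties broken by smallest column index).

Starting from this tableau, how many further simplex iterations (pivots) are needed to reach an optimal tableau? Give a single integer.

2

pivot: r in, s3 out → z = 501/16
pivot: s2 in, s1 out → z = 2959/94
No improving column remains; optimal.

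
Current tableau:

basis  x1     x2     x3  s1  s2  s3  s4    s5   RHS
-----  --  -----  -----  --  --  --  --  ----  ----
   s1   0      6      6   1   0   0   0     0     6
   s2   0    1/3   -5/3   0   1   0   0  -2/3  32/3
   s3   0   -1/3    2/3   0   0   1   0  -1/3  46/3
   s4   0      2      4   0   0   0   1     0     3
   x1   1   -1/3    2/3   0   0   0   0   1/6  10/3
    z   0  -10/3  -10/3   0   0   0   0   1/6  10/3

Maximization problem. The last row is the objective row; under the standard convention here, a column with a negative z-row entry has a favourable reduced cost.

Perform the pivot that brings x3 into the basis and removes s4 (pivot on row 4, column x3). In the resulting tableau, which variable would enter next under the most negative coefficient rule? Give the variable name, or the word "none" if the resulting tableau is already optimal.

x2

Pivot element 4. New z-row = old z-row − (-10/3)·(row 4/4).
Updated z-row coefficients: x1: 0, x2: -5/3, x3: 0, s1: 0, s2: 0, s3: 0, s4: 5/6, s5: 1/6.
The most negative is -5/3 in column x2, so x2 would enter next.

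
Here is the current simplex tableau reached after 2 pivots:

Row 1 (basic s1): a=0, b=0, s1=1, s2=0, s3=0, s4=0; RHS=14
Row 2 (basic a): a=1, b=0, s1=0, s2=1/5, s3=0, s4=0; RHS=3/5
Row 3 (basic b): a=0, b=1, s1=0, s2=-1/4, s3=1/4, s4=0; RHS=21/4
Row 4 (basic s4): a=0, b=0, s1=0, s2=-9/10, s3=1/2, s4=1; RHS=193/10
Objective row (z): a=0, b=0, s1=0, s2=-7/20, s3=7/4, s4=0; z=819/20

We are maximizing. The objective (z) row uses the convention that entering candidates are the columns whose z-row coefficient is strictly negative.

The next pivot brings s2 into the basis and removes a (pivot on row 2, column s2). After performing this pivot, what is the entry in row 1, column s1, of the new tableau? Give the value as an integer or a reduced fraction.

Pivot element is row 2, column s2: 1/5.
Normalize row 2: new (row 2, s1) = 0/(1/5) = 0.
row 1 ← row 1 − 0·(new row 2): 1 − 0·0 = 1.

1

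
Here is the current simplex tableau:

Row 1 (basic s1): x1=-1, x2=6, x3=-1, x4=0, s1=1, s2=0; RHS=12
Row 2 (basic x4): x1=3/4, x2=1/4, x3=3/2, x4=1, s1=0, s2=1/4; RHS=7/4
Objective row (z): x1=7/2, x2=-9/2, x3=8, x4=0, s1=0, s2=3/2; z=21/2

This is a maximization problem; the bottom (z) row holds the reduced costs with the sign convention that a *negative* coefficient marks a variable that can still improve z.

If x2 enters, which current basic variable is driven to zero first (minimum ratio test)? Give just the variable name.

s1

Ratios: row 1 (s1): 12/6 = 2; row 2 (x4): (7/4)/(1/4) = 7.
Minimum ratio 2 is in the s1 row, so s1 leaves.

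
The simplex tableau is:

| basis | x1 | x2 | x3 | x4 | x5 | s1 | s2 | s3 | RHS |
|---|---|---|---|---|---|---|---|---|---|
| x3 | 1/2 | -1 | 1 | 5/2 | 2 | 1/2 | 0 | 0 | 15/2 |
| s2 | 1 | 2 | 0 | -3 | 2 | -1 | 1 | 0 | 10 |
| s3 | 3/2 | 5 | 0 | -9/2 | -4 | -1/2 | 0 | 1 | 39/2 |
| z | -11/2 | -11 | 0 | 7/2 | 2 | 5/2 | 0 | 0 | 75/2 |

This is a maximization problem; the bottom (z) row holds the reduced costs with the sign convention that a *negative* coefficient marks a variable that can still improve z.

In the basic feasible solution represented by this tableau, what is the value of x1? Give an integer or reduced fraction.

0

x1 is nonbasic (not in the basis column), so its value in the current BFS is 0.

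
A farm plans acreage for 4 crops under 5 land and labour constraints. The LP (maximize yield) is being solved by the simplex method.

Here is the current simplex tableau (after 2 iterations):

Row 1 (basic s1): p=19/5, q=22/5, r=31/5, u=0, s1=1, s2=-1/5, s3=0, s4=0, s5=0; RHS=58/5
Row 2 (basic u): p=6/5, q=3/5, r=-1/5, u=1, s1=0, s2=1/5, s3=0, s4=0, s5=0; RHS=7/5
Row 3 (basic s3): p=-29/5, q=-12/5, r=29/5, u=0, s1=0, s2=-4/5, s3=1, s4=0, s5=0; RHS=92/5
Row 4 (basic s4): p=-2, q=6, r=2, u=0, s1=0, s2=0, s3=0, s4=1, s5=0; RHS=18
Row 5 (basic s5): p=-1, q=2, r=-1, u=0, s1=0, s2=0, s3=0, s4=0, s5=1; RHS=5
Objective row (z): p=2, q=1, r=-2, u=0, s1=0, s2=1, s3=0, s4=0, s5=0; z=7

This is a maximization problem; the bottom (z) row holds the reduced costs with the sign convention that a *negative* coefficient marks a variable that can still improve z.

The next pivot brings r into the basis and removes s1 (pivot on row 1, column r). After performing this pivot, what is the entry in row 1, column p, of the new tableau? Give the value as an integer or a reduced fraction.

19/31

Pivot element is row 1, column r: 31/5.
Normalize row 1: new (row 1, p) = (19/5)/(31/5) = 19/31.
Row 1 is the pivot row, so the entry is 19/31.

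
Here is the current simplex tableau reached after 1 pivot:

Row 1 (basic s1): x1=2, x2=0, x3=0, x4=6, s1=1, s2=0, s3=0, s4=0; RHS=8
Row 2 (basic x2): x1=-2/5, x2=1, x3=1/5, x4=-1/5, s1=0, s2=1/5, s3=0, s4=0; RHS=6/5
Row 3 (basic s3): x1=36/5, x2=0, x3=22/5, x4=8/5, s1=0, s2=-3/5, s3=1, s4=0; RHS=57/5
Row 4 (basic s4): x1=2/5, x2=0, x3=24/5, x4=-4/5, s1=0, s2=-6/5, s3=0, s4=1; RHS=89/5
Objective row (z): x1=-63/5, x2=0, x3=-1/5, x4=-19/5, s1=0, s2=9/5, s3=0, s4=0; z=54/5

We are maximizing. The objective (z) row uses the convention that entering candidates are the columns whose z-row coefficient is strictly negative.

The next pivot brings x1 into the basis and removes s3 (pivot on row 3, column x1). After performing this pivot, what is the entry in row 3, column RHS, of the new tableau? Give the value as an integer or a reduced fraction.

19/12

Pivot element is row 3, column x1: 36/5.
Normalize row 3: new (row 3, RHS) = (57/5)/(36/5) = 19/12.
Row 3 is the pivot row, so the entry is 19/12.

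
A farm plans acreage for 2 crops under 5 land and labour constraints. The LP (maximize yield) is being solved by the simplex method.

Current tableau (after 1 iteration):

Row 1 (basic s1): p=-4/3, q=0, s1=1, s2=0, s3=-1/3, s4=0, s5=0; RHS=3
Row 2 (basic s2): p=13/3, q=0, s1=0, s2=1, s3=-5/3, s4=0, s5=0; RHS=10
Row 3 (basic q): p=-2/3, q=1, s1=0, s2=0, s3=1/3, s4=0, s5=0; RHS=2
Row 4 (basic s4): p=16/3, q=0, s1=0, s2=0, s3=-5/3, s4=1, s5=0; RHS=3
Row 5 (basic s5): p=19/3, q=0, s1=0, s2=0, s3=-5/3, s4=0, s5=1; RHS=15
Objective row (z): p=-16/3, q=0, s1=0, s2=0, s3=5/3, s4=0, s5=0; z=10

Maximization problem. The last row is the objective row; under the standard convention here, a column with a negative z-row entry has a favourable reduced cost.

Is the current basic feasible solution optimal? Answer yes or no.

Column p has objective-row coefficient -16/3, which is negative; an improving pivot exists, so not yet optimal.

no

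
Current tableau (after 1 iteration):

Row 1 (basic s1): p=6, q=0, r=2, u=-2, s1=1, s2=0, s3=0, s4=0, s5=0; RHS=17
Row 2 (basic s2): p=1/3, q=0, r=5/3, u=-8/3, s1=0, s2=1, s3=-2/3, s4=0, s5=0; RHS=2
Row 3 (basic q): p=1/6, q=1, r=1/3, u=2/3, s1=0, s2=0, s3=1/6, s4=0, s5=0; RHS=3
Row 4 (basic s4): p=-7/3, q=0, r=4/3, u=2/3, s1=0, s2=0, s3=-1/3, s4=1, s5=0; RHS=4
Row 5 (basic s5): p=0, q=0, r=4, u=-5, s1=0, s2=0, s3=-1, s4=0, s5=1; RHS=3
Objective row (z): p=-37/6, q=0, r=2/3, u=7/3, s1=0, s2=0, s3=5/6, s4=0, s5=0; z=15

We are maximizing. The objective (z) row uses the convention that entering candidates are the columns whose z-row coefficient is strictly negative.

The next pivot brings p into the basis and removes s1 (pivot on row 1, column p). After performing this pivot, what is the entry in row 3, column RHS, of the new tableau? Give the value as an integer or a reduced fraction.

Pivot element is row 1, column p: 6.
Normalize row 1: new (row 1, RHS) = 17/6 = 17/6.
row 3 ← row 3 − (1/6)·(new row 1): 3 − (1/6)·(17/6) = 91/36.

91/36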